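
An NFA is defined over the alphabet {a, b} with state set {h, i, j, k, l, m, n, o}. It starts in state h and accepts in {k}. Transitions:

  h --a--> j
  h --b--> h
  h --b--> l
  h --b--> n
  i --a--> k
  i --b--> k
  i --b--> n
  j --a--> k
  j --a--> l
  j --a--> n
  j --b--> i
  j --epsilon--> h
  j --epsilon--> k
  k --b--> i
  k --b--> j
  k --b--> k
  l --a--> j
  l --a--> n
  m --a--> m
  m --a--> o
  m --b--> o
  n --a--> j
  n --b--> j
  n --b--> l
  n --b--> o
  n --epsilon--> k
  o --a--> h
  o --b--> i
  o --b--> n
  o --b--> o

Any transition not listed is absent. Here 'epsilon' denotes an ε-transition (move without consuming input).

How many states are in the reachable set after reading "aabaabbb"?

7

Start in {h}.
Read 'a': {h} → {h, j, k}.
Read 'a': {h, j, k} → {h, j, k, l, n}.
Read 'b': {h, j, k, l, n} → {h, i, j, k, l, n, o}.
Read 'a': {h, i, j, k, l, n, o} → {h, j, k, l, n}.
Read 'a': {h, j, k, l, n} → {h, j, k, l, n}.
Read 'b': {h, j, k, l, n} → {h, i, j, k, l, n, o}.
Read 'b': {h, i, j, k, l, n, o} → {h, i, j, k, l, n, o}.
Read 'b': {h, i, j, k, l, n, o} → {h, i, j, k, l, n, o}.
That set has 7 states.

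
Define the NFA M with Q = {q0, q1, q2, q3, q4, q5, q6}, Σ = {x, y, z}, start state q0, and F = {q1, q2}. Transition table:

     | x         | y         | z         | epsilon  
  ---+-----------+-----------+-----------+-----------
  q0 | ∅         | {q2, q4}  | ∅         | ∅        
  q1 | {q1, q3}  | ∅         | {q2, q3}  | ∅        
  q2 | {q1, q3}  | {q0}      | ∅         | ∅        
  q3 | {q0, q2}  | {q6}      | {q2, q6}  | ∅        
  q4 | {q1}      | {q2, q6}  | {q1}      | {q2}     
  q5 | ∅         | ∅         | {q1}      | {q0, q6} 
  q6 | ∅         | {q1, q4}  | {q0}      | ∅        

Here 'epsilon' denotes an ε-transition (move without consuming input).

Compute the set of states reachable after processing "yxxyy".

Start in {q0}.
Read 'y': q0→{q2, q4}; now {q2, q4}.
Read 'x': q2→{q1, q3}, q4→{q1}; now {q1, q3}.
Read 'x': q1→{q1, q3}, q3→{q0, q2}; now {q0, q1, q2, q3}.
Read 'y': q0→{q2, q4}, q1→∅, q2→{q0}, q3→{q6}; now {q0, q2, q4, q6}.
Read 'y': q0→{q2, q4}, q2→{q0}, q4→{q2, q6}, q6→{q1, q4}; now {q0, q1, q2, q4, q6}.

{q0, q1, q2, q4, q6}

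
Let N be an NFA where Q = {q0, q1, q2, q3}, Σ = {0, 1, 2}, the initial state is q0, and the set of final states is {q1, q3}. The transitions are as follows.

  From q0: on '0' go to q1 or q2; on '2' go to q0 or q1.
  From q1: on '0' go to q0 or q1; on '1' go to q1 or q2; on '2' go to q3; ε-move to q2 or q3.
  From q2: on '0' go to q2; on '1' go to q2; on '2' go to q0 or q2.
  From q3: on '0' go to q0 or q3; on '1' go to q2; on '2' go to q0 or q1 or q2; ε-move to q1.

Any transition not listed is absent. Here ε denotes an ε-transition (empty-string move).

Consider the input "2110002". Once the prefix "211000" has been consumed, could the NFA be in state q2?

Start in {q0}.
Read '2': q0→{q0, q1}; union {q0, q1}; ε-closure = {q0, q1, q2, q3}.
Read '1': q0→∅, q1→{q1, q2}, q2→{q2}, q3→{q2}; union {q1, q2}; ε-closure = {q1, q2, q3}.
Read '1': q1→{q1, q2}, q2→{q2}, q3→{q2}; union {q1, q2}; ε-closure = {q1, q2, q3}.
Read '0': q1→{q0, q1}, q2→{q2}, q3→{q0, q3}; now {q0, q1, q2, q3}.
Read '0': q0→{q1, q2}, q1→{q0, q1}, q2→{q2}, q3→{q0, q3}; now {q0, q1, q2, q3}.
Read '0': q0→{q1, q2}, q1→{q0, q1}, q2→{q2}, q3→{q0, q3}; now {q0, q1, q2, q3}.
State q2 is in {q0, q1, q2, q3}.

Yes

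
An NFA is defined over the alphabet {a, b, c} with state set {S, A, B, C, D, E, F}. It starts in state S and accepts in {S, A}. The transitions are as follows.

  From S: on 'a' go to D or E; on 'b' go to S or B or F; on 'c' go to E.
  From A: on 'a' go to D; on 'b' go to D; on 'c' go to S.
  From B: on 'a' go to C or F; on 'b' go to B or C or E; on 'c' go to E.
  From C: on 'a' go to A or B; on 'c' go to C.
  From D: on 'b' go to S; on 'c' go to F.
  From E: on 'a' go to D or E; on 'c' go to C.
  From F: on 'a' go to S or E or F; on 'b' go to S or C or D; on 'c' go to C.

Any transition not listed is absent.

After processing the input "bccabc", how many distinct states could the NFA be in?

Start in {S}.
Read 'b': {S} → {S, B, F}.
Read 'c': {S, B, F} → {C, E}.
Read 'c': {C, E} → {C}.
Read 'a': {C} → {A, B}.
Read 'b': {A, B} → {B, C, D, E}.
Read 'c': {B, C, D, E} → {C, E, F}.
That set has 3 states.

3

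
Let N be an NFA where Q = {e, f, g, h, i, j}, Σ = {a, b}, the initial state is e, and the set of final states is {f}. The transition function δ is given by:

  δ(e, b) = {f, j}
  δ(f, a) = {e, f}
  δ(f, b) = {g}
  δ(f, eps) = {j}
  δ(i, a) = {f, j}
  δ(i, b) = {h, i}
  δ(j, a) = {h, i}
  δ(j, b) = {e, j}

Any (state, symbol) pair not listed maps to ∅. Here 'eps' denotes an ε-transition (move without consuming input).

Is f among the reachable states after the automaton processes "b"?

Start in {e}.
Read 'b': e→{f, j}; now {f, j}.
State f is in {f, j}.

Yes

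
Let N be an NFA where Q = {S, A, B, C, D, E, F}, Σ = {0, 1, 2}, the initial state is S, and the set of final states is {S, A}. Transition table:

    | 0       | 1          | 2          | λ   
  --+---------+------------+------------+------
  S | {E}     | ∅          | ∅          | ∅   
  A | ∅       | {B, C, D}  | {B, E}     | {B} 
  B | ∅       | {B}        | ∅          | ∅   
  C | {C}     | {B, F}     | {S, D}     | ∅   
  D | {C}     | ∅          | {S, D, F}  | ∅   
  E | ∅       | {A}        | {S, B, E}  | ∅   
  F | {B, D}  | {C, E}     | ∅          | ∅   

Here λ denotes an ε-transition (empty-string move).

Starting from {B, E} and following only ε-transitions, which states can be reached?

Begin with {B, E}.
No ε-moves leave this set, so the closure equals the set itself.

{B, E}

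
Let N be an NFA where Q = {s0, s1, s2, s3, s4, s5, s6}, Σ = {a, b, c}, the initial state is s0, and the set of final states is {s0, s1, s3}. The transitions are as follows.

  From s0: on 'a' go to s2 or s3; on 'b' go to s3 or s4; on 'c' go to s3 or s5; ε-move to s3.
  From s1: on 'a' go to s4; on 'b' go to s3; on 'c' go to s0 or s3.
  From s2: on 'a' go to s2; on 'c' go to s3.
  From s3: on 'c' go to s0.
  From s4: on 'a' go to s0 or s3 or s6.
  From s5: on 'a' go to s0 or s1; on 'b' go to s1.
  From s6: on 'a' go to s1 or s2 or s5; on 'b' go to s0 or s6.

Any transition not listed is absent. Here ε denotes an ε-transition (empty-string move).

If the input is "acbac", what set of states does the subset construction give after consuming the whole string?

{s0, s3, s5}

Start: ε-closure({s0}) = {s0, s3}.
Read 'a': s0→{s2, s3}, s3→∅; now {s2, s3}.
Read 'c': s2→{s3}, s3→{s0}; now {s0, s3}.
Read 'b': s0→{s3, s4}, s3→∅; now {s3, s4}.
Read 'a': s3→∅, s4→{s0, s3, s6}; now {s0, s3, s6}.
Read 'c': s0→{s3, s5}, s3→{s0}, s6→∅; now {s0, s3, s5}.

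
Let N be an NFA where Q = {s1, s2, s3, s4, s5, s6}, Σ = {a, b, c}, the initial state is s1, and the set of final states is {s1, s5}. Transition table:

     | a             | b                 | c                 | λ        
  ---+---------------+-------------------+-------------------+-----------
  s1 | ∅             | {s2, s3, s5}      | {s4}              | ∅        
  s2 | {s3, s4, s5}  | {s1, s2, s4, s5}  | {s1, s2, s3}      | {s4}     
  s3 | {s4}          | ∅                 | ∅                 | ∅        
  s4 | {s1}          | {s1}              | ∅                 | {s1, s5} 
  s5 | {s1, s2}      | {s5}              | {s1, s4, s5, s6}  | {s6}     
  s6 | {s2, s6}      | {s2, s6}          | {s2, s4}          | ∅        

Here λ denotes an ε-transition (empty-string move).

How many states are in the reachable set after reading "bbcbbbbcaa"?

Start in {s1}.
Read 'b': {s1} → {s1, s2, s3, s4, s5, s6}.
Read 'b': {s1, s2, s3, s4, s5, s6} → {s1, s2, s3, s4, s5, s6}.
Read 'c': {s1, s2, s3, s4, s5, s6} → {s1, s2, s3, s4, s5, s6}.
Read 'b': {s1, s2, s3, s4, s5, s6} → {s1, s2, s3, s4, s5, s6}.
Read 'b': {s1, s2, s3, s4, s5, s6} → {s1, s2, s3, s4, s5, s6}.
Read 'b': {s1, s2, s3, s4, s5, s6} → {s1, s2, s3, s4, s5, s6}.
Read 'b': {s1, s2, s3, s4, s5, s6} → {s1, s2, s3, s4, s5, s6}.
Read 'c': {s1, s2, s3, s4, s5, s6} → {s1, s2, s3, s4, s5, s6}.
Read 'a': {s1, s2, s3, s4, s5, s6} → {s1, s2, s3, s4, s5, s6}.
Read 'a': {s1, s2, s3, s4, s5, s6} → {s1, s2, s3, s4, s5, s6}.
That set has 6 states.

6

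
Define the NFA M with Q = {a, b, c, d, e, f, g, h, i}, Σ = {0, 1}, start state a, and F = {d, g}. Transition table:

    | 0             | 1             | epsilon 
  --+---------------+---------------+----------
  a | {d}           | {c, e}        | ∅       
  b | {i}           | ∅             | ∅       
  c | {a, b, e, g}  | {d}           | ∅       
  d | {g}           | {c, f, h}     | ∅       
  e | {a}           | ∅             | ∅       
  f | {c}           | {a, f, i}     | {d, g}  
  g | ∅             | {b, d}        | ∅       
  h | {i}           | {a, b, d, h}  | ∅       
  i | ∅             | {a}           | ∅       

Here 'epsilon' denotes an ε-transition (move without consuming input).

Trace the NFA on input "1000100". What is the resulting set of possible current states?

{a, b, d, e, g, i}

Start in {a}.
Read '1': a→{c, e}; now {c, e}.
Read '0': c→{a, b, e, g}, e→{a}; now {a, b, e, g}.
Read '0': a→{d}, b→{i}, e→{a}, g→∅; now {a, d, i}.
Read '0': a→{d}, d→{g}, i→∅; now {d, g}.
Read '1': d→{c, f, h}, g→{b, d}; union {b, c, d, f, h}; ε-closure = {b, c, d, f, g, h}.
Read '0': b→{i}, c→{a, b, e, g}, d→{g}, f→{c}, g→∅, h→{i}; now {a, b, c, e, g, i}.
Read '0': a→{d}, b→{i}, c→{a, b, e, g}, e→{a}, g→∅, i→∅; now {a, b, d, e, g, i}.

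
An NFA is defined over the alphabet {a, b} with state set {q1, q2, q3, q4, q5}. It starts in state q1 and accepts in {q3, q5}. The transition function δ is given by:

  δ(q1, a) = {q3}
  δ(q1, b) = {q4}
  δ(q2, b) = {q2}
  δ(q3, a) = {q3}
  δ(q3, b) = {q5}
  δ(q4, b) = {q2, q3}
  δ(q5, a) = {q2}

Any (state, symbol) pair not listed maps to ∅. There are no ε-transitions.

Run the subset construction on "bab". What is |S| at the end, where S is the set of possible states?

0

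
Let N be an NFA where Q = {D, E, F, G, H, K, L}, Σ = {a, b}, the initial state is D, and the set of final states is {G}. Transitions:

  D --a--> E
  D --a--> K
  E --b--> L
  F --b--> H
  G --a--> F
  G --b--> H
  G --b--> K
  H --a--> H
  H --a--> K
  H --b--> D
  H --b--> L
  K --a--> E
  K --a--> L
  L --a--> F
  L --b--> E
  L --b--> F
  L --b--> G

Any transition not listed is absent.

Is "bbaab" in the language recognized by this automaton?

No

Start in {D}.
Read 'b': {D} → ∅.
The set is empty and remains empty for the remaining 4 symbols.
The final set ∅ contains no accepting state.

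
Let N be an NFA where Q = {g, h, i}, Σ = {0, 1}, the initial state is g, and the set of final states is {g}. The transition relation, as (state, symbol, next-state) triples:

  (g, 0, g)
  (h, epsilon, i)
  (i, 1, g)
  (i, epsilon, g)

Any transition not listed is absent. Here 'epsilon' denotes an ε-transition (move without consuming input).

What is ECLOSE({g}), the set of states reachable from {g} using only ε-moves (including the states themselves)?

{g}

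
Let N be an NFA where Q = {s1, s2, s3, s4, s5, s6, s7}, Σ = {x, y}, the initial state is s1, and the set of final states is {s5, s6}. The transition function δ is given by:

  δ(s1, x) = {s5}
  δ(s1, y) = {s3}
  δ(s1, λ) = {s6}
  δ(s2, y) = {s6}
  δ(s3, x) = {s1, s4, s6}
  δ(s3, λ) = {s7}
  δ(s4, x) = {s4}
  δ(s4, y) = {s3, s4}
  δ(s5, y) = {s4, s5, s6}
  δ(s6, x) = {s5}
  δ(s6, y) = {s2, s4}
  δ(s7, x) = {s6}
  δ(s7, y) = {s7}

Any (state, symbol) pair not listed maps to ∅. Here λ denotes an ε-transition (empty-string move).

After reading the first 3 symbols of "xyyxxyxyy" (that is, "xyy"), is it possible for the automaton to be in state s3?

Yes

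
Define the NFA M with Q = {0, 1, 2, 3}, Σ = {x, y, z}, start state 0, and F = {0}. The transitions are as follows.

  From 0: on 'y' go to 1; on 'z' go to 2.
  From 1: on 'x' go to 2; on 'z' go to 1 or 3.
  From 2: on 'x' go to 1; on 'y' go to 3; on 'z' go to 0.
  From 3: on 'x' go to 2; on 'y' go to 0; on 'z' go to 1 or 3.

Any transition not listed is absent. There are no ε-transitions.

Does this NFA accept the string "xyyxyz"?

No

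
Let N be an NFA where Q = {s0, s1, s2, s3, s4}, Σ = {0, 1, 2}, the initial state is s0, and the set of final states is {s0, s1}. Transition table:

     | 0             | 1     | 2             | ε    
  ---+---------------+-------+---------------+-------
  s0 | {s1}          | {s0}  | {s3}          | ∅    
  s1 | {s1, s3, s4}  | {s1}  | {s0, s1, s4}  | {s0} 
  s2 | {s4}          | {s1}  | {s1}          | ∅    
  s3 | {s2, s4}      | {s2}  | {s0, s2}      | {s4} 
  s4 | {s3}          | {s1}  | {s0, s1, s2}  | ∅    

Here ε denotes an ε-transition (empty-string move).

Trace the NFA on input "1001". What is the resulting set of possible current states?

Start in {s0}.
Read '1': {s0} → {s0}.
Read '0': {s0} → {s0, s1}.
Read '0': {s0, s1} → {s0, s1, s3, s4}.
Read '1': {s0, s1, s3, s4} → {s0, s1, s2}.

{s0, s1, s2}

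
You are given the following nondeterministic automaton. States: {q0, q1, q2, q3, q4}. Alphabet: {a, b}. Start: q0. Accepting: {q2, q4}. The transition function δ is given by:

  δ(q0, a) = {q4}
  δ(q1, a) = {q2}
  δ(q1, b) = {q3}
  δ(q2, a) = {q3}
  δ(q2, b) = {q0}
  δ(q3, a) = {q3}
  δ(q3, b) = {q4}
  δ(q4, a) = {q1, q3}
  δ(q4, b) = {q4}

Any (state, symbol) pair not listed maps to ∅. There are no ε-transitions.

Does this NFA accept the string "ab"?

Yes

Start in {q0}.
Read 'a': q0→{q4}; now {q4}.
Read 'b': q4→{q4}; now {q4}.
The final set {q4} contains the accepting state q4.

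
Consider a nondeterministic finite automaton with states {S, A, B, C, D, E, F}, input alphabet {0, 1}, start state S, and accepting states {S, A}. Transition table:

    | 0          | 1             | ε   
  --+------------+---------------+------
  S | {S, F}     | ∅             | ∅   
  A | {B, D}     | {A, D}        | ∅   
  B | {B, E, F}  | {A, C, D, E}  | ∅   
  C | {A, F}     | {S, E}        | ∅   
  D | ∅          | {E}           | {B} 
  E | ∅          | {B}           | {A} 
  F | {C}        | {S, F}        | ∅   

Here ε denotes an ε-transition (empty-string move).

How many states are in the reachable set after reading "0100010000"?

7

Start in {S}.
Read '0': {S} → {S, F}.
Read '1': {S, F} → {S, F}.
Read '0': {S, F} → {S, C, F}.
Read '0': {S, C, F} → {S, A, C, F}.
Read '0': {S, A, C, F} → {S, A, B, C, D, F}.
Read '1': {S, A, B, C, D, F} → {S, A, B, C, D, E, F}.
Read '0': {S, A, B, C, D, E, F} → {S, A, B, C, D, E, F}.
Read '0': {S, A, B, C, D, E, F} → {S, A, B, C, D, E, F}.
Read '0': {S, A, B, C, D, E, F} → {S, A, B, C, D, E, F}.
Read '0': {S, A, B, C, D, E, F} → {S, A, B, C, D, E, F}.
That set has 7 states.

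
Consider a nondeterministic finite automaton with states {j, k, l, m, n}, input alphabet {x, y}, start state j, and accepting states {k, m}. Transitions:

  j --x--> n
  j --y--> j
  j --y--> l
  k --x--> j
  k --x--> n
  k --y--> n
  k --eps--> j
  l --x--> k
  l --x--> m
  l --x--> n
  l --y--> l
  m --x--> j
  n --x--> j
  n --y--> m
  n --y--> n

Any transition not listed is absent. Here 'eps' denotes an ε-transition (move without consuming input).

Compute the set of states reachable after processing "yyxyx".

Start in {j}.
Read 'y': j→{j, l}; now {j, l}.
Read 'y': j→{j, l}, l→{l}; now {j, l}.
Read 'x': j→{n}, l→{k, m, n}; union {k, m, n}; ε-closure = {j, k, m, n}.
Read 'y': j→{j, l}, k→{n}, m→∅, n→{m, n}; now {j, l, m, n}.
Read 'x': j→{n}, l→{k, m, n}, m→{j}, n→{j}; now {j, k, m, n}.

{j, k, m, n}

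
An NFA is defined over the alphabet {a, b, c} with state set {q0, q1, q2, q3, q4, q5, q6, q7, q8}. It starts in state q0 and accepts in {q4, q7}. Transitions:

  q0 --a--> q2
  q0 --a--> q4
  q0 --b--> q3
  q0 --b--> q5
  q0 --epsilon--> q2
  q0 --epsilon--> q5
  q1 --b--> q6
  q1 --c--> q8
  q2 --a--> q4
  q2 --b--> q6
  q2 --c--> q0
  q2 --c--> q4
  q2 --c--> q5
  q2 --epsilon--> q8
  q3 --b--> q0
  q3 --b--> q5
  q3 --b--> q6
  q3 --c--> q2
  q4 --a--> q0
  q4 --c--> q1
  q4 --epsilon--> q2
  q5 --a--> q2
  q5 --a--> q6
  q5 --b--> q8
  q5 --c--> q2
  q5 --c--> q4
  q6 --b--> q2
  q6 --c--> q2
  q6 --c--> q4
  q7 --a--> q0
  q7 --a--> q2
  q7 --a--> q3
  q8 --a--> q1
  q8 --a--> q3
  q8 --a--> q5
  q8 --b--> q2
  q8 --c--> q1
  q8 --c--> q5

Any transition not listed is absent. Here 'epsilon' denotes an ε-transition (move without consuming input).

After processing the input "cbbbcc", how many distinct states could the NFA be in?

6

Start: ε-closure({q0}) = {q0, q2, q5, q8}.
Read 'c': q0→∅, q2→{q0, q4, q5}, q5→{q2, q4}, q8→{q1, q5}; union {q0, q1, q2, q4, q5}; ε-closure = {q0, q1, q2, q4, q5, q8}.
Read 'b': q0→{q3, q5}, q1→{q6}, q2→{q6}, q4→∅, q5→{q8}, q8→{q2}; now {q2, q3, q5, q6, q8}.
Read 'b': q2→{q6}, q3→{q0, q5, q6}, q5→{q8}, q6→{q2}, q8→{q2}; now {q0, q2, q5, q6, q8}.
Read 'b': q0→{q3, q5}, q2→{q6}, q5→{q8}, q6→{q2}, q8→{q2}; now {q2, q3, q5, q6, q8}.
Read 'c': q2→{q0, q4, q5}, q3→{q2}, q5→{q2, q4}, q6→{q2, q4}, q8→{q1, q5}; union {q0, q1, q2, q4, q5}; ε-closure = {q0, q1, q2, q4, q5, q8}.
Read 'c': q0→∅, q1→{q8}, q2→{q0, q4, q5}, q4→{q1}, q5→{q2, q4}, q8→{q1, q5}; now {q0, q1, q2, q4, q5, q8}.
That set has 6 states.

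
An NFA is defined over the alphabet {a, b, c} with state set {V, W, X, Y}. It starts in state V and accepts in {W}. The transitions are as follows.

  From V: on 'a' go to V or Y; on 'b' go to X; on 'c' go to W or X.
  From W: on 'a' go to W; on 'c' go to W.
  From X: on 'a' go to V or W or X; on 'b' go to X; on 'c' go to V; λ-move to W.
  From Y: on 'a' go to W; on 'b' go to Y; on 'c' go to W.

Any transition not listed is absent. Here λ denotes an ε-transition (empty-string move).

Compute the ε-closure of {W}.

Begin with {W}.
No ε-moves leave this set, so the closure equals the set itself.

{W}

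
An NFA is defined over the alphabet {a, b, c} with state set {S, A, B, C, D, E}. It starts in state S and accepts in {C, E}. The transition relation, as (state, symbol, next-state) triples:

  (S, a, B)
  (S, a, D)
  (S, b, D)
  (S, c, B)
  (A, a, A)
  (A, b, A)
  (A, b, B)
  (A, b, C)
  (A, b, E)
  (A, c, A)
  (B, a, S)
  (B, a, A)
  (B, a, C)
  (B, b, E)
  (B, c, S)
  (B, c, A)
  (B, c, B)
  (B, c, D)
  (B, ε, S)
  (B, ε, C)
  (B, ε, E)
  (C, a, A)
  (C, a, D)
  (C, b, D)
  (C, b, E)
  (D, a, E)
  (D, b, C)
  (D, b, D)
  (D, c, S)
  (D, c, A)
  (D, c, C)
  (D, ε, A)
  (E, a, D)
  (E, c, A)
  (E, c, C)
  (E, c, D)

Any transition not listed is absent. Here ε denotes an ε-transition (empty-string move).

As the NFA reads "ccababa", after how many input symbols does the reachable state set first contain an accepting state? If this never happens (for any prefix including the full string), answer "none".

1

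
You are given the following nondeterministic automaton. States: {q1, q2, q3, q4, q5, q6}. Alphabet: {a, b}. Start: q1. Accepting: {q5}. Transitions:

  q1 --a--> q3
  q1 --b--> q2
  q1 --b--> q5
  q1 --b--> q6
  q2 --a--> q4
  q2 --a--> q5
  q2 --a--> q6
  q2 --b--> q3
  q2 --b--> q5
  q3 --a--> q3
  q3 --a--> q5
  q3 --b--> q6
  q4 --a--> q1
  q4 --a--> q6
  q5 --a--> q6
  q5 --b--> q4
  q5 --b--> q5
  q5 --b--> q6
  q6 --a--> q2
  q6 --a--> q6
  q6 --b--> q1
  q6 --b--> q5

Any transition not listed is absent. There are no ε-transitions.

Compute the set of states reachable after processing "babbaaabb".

Start in {q1}.
Read 'b': q1→{q2, q5, q6}; now {q2, q5, q6}.
Read 'a': q2→{q4, q5, q6}, q5→{q6}, q6→{q2, q6}; now {q2, q4, q5, q6}.
Read 'b': q2→{q3, q5}, q4→∅, q5→{q4, q5, q6}, q6→{q1, q5}; now {q1, q3, q4, q5, q6}.
Read 'b': q1→{q2, q5, q6}, q3→{q6}, q4→∅, q5→{q4, q5, q6}, q6→{q1, q5}; now {q1, q2, q4, q5, q6}.
Read 'a': q1→{q3}, q2→{q4, q5, q6}, q4→{q1, q6}, q5→{q6}, q6→{q2, q6}; now {q1, q2, q3, q4, q5, q6}.
Read 'a': q1→{q3}, q2→{q4, q5, q6}, q3→{q3, q5}, q4→{q1, q6}, q5→{q6}, q6→{q2, q6}; now {q1, q2, q3, q4, q5, q6}.
Read 'a': q1→{q3}, q2→{q4, q5, q6}, q3→{q3, q5}, q4→{q1, q6}, q5→{q6}, q6→{q2, q6}; now {q1, q2, q3, q4, q5, q6}.
Read 'b': q1→{q2, q5, q6}, q2→{q3, q5}, q3→{q6}, q4→∅, q5→{q4, q5, q6}, q6→{q1, q5}; now {q1, q2, q3, q4, q5, q6}.
Read 'b': q1→{q2, q5, q6}, q2→{q3, q5}, q3→{q6}, q4→∅, q5→{q4, q5, q6}, q6→{q1, q5}; now {q1, q2, q3, q4, q5, q6}.

{q1, q2, q3, q4, q5, q6}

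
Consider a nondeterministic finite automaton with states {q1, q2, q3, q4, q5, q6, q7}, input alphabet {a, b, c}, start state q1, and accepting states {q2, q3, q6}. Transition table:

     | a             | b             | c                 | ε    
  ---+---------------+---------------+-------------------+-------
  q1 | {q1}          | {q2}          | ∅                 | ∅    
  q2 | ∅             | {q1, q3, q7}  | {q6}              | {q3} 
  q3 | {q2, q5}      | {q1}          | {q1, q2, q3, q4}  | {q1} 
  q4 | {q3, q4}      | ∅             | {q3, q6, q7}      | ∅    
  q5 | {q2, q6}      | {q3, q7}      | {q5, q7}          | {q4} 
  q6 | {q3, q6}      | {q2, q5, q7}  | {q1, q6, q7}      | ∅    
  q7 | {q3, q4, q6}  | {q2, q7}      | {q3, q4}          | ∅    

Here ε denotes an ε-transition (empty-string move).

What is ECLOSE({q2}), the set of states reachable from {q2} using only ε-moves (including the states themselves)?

{q1, q2, q3}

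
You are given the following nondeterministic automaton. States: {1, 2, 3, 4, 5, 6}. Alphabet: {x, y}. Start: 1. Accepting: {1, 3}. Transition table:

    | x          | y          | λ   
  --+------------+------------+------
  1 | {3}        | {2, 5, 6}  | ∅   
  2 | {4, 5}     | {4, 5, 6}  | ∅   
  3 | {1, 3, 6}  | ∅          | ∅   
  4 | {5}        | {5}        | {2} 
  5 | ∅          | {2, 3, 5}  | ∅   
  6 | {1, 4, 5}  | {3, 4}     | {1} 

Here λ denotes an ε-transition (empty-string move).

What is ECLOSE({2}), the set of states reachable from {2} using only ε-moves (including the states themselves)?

{2}

Begin with {2}.
No ε-moves leave this set, so the closure equals the set itself.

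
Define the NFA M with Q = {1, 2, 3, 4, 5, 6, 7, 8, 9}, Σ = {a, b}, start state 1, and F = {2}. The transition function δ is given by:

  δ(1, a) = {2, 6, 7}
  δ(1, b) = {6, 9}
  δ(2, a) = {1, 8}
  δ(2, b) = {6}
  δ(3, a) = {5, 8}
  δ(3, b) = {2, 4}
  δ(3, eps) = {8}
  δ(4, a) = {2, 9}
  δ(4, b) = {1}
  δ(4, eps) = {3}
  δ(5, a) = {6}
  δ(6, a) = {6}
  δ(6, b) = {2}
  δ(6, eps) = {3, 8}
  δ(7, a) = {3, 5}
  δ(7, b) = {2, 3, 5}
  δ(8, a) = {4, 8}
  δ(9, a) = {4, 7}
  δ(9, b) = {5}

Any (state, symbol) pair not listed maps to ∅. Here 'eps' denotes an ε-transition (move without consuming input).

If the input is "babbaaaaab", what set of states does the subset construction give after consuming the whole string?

{1, 2, 3, 4, 5, 6, 8, 9}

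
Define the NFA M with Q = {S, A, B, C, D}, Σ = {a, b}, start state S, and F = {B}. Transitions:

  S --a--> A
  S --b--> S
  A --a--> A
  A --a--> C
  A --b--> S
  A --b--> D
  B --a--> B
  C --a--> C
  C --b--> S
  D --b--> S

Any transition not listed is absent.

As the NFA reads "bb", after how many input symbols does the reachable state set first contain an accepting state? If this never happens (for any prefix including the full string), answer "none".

Start in {S}.
Read 'b': {S} → {S}.
Read 'b': {S} → {S}.
No reachable set along the way intersects F.

none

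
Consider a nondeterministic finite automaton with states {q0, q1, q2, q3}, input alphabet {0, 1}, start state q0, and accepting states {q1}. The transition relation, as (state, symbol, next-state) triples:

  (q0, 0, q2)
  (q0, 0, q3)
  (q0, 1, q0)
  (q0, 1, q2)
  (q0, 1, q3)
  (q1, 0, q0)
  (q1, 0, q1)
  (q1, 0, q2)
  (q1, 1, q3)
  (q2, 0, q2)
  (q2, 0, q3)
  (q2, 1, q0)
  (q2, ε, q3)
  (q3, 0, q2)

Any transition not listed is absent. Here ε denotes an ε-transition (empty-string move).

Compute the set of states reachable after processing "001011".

{q0, q2, q3}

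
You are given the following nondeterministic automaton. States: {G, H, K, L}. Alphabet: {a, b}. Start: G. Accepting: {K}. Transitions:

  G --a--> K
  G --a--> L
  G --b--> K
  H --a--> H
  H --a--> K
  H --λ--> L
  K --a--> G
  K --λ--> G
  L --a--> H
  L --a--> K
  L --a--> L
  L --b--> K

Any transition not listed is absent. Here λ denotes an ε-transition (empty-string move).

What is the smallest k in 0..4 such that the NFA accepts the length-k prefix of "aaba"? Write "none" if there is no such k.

Start in {G}.
Read 'a': {G} → {G, K, L}.
None of the earlier sets intersect F, but {G, K, L} does.

1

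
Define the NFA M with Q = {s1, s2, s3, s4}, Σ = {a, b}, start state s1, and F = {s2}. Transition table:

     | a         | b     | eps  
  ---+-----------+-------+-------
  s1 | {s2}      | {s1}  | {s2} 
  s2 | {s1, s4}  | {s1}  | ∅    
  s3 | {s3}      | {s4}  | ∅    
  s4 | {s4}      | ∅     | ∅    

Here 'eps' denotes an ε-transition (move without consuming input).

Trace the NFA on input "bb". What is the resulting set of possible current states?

{s1, s2}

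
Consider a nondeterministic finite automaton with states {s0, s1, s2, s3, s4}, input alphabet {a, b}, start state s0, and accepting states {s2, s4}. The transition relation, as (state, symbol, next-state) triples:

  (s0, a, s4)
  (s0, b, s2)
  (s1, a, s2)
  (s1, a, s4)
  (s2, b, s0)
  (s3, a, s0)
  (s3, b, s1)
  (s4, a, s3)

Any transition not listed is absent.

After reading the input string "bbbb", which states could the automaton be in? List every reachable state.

Start in {s0}.
Read 'b': s0→{s2}; now {s2}.
Read 'b': s2→{s0}; now {s0}.
Read 'b': s0→{s2}; now {s2}.
Read 'b': s2→{s0}; now {s0}.

{s0}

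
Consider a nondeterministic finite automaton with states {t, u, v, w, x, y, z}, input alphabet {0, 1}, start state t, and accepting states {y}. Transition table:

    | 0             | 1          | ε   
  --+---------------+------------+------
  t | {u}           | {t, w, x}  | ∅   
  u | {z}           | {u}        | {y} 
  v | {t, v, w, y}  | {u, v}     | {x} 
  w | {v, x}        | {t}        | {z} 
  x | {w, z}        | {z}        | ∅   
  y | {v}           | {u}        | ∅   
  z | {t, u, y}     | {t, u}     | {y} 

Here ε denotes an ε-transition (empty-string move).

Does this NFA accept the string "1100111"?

Yes

Start in {t}.
Read '1': t→{t, w, x}; union {t, w, x}; ε-closure = {t, w, x, y, z}.
Read '1': t→{t, w, x}, w→{t}, x→{z}, y→{u}, z→{t, u}; union {t, u, w, x, z}; ε-closure = {t, u, w, x, y, z}.
Read '0': t→{u}, u→{z}, w→{v, x}, x→{w, z}, y→{v}, z→{t, u, y}; now {t, u, v, w, x, y, z}.
Read '0': t→{u}, u→{z}, v→{t, v, w, y}, w→{v, x}, x→{w, z}, y→{v}, z→{t, u, y}; now {t, u, v, w, x, y, z}.
Read '1': t→{t, w, x}, u→{u}, v→{u, v}, w→{t}, x→{z}, y→{u}, z→{t, u}; union {t, u, v, w, x, z}; ε-closure = {t, u, v, w, x, y, z}.
Read '1': t→{t, w, x}, u→{u}, v→{u, v}, w→{t}, x→{z}, y→{u}, z→{t, u}; union {t, u, v, w, x, z}; ε-closure = {t, u, v, w, x, y, z}.
Read '1': t→{t, w, x}, u→{u}, v→{u, v}, w→{t}, x→{z}, y→{u}, z→{t, u}; union {t, u, v, w, x, z}; ε-closure = {t, u, v, w, x, y, z}.
The final set {t, u, v, w, x, y, z} contains the accepting state y.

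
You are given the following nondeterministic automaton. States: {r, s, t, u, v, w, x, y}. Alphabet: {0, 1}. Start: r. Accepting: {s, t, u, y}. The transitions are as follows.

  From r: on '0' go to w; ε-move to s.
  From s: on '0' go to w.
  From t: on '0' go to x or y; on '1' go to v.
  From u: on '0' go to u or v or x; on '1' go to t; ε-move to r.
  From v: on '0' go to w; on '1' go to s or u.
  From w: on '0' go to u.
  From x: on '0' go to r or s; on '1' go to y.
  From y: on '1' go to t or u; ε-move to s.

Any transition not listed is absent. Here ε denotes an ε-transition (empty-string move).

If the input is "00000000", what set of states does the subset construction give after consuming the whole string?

{r, s, u, v, w, x}

Start: ε-closure({r}) = {r, s}.
Read '0': {r, s} → {w}.
Read '0': {w} → {r, s, u}.
Read '0': {r, s, u} → {r, s, u, v, w, x}.
Read '0': {r, s, u, v, w, x} → {r, s, u, v, w, x}.
Read '0': {r, s, u, v, w, x} → {r, s, u, v, w, x}.
Read '0': {r, s, u, v, w, x} → {r, s, u, v, w, x}.
Read '0': {r, s, u, v, w, x} → {r, s, u, v, w, x}.
Read '0': {r, s, u, v, w, x} → {r, s, u, v, w, x}.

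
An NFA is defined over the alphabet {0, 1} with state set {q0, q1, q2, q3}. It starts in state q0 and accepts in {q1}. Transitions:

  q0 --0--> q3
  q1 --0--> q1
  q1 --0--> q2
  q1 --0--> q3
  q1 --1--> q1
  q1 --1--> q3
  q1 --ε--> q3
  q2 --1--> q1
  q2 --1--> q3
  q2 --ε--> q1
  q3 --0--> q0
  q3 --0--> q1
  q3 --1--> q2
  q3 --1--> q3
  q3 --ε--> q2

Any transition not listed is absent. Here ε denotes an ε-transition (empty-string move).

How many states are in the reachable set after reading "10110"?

Start in {q0}.
Read '1': q0→∅; now ∅.
The set is empty and remains empty for the remaining 4 symbols.
That set has 0 states.

0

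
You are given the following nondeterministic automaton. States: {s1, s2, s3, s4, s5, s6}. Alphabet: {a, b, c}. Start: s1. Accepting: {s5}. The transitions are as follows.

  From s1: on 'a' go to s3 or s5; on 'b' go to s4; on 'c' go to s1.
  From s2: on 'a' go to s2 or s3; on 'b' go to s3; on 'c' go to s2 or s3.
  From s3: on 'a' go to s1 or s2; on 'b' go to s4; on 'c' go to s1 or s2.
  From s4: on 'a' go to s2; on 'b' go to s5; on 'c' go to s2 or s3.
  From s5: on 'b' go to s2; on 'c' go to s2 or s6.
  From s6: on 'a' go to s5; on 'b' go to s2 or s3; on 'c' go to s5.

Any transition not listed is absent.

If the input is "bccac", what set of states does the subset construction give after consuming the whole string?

Start in {s1}.
Read 'b': s1→{s4}; now {s4}.
Read 'c': s4→{s2, s3}; now {s2, s3}.
Read 'c': s2→{s2, s3}, s3→{s1, s2}; now {s1, s2, s3}.
Read 'a': s1→{s3, s5}, s2→{s2, s3}, s3→{s1, s2}; now {s1, s2, s3, s5}.
Read 'c': s1→{s1}, s2→{s2, s3}, s3→{s1, s2}, s5→{s2, s6}; now {s1, s2, s3, s6}.

{s1, s2, s3, s6}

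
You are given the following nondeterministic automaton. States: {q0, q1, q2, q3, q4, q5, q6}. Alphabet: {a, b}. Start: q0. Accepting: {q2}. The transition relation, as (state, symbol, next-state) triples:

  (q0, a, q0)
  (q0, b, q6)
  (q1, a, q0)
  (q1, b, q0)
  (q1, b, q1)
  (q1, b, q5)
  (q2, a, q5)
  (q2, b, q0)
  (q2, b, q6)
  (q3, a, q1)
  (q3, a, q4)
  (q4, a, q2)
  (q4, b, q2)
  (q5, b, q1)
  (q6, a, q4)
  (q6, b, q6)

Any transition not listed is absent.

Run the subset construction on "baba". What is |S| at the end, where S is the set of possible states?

Start in {q0}.
Read 'b': q0→{q6}; now {q6}.
Read 'a': q6→{q4}; now {q4}.
Read 'b': q4→{q2}; now {q2}.
Read 'a': q2→{q5}; now {q5}.
That set has 1 state.

1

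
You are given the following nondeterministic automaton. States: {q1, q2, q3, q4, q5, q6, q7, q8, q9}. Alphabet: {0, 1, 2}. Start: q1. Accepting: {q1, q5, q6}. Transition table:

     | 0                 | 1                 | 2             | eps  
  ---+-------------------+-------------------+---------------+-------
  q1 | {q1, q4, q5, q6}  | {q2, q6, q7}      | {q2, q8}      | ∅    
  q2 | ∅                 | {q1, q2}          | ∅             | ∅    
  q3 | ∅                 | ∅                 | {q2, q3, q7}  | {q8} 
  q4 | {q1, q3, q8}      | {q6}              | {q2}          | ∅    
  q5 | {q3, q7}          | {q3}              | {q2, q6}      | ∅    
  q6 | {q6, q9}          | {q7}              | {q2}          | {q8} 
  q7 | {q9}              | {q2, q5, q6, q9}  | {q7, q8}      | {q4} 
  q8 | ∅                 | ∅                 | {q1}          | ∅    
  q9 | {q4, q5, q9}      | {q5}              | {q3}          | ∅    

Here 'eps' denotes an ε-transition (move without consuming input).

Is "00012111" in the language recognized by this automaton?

Yes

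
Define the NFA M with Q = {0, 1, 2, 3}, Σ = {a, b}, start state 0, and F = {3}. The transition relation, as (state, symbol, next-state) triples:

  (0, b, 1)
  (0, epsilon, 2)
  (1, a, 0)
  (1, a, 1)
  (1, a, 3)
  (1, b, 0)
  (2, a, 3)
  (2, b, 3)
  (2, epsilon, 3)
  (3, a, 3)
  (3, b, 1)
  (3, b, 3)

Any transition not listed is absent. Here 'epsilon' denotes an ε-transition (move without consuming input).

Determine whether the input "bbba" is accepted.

Yes

Start: ε-closure({0}) = {0, 2, 3}.
Read 'b': 0→{1}, 2→{3}, 3→{1, 3}; now {1, 3}.
Read 'b': 1→{0}, 3→{1, 3}; union {0, 1, 3}; ε-closure = {0, 1, 2, 3}.
Read 'b': 0→{1}, 1→{0}, 2→{3}, 3→{1, 3}; union {0, 1, 3}; ε-closure = {0, 1, 2, 3}.
Read 'a': 0→∅, 1→{0, 1, 3}, 2→{3}, 3→{3}; union {0, 1, 3}; ε-closure = {0, 1, 2, 3}.
The final set {0, 1, 2, 3} contains the accepting state 3.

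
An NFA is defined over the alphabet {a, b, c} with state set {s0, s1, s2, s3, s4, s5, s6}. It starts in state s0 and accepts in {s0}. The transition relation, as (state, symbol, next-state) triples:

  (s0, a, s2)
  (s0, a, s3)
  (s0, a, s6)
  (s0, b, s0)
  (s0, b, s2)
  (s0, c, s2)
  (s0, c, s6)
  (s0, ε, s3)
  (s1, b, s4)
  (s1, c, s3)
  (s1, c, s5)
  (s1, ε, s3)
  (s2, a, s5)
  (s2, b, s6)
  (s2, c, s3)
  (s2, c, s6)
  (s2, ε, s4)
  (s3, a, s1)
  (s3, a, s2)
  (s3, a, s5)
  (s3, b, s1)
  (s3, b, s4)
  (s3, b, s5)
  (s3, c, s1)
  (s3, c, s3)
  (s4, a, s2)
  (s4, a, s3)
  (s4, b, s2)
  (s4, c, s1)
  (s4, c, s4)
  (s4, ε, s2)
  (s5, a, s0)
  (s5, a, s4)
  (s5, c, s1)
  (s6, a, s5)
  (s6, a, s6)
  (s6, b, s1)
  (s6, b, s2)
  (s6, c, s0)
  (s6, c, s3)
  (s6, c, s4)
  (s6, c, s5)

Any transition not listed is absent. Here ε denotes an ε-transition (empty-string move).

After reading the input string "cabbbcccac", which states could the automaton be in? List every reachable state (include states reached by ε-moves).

{s0, s1, s2, s3, s4, s5, s6}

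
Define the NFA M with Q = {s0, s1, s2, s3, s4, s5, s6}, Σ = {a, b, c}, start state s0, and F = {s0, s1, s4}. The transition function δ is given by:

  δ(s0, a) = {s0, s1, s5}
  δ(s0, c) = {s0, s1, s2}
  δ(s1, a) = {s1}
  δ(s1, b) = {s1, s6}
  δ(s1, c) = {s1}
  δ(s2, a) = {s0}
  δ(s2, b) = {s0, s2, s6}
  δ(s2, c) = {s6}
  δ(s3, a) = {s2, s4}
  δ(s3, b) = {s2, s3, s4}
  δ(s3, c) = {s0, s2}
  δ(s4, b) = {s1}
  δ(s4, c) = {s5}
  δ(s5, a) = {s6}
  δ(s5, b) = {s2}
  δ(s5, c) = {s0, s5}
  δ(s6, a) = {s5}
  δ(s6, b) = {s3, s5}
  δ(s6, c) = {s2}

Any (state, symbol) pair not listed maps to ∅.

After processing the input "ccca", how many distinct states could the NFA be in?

3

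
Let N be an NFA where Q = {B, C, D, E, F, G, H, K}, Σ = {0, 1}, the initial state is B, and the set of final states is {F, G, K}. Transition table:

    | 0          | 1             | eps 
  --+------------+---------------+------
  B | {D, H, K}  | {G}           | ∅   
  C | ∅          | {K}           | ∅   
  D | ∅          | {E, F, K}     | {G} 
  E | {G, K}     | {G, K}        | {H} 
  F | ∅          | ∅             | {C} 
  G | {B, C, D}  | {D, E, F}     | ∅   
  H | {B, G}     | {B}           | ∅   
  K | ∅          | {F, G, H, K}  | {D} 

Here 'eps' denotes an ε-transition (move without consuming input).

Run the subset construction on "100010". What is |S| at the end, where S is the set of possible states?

Start in {B}.
Read '1': B→{G}; now {G}.
Read '0': G→{B, C, D}; union {B, C, D}; ε-closure = {B, C, D, G}.
Read '0': B→{D, H, K}, C→∅, D→∅, G→{B, C, D}; union {B, C, D, H, K}; ε-closure = {B, C, D, G, H, K}.
Read '0': B→{D, H, K}, C→∅, D→∅, G→{B, C, D}, H→{B, G}, K→∅; now {B, C, D, G, H, K}.
Read '1': B→{G}, C→{K}, D→{E, F, K}, G→{D, E, F}, H→{B}, K→{F, G, H, K}; union {B, D, E, F, G, H, K}; ε-closure = {B, C, D, E, F, G, H, K}.
Read '0': B→{D, H, K}, C→∅, D→∅, E→{G, K}, F→∅, G→{B, C, D}, H→{B, G}, K→∅; now {B, C, D, G, H, K}.
That set has 6 states.

6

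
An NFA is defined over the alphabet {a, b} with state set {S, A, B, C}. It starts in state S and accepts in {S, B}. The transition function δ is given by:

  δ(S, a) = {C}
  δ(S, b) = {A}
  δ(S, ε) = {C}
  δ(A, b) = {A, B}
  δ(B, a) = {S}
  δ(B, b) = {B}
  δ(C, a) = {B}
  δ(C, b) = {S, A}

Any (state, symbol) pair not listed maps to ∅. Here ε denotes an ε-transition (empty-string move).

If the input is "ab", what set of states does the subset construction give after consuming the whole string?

{S, A, B, C}

Start: ε-closure({S}) = {S, C}.
Read 'a': S→{C}, C→{B}; now {B, C}.
Read 'b': B→{B}, C→{S, A}; union {S, A, B}; ε-closure = {S, A, B, C}.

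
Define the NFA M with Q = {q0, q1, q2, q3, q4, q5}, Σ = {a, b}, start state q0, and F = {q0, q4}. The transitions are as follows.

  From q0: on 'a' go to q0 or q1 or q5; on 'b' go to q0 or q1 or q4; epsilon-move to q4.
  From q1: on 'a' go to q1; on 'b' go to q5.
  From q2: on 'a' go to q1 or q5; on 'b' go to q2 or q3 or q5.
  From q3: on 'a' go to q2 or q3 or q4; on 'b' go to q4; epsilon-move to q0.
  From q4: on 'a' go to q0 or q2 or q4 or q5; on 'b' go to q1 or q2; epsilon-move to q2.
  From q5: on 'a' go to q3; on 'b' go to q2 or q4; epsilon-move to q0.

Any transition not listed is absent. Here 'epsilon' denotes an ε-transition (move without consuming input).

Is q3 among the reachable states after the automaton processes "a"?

No

Start: ε-closure({q0}) = {q0, q2, q4}.
Read 'a': {q0, q2, q4} → {q0, q1, q2, q4, q5}.
State q3 is not in {q0, q1, q2, q4, q5}.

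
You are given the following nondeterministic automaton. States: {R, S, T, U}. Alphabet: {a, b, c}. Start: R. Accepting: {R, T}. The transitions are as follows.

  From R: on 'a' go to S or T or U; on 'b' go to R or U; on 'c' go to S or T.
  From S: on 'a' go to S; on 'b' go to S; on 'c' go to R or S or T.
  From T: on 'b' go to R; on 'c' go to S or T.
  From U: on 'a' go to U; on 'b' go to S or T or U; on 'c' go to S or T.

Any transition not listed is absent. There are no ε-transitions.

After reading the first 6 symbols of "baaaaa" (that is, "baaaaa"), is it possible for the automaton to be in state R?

No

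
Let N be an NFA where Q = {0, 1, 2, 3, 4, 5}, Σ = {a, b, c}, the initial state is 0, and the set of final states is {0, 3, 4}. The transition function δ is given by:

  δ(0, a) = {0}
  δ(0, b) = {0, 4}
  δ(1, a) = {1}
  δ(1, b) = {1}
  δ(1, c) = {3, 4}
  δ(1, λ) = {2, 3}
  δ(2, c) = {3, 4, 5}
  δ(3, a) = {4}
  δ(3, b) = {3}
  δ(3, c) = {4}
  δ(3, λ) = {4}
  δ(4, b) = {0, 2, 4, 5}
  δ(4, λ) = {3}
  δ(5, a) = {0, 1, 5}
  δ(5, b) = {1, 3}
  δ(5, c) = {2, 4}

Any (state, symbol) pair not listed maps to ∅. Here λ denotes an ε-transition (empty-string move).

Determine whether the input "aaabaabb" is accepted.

Start in {0}.
Read 'a': 0→{0}; now {0}.
Read 'a': 0→{0}; now {0}.
Read 'a': 0→{0}; now {0}.
Read 'b': 0→{0, 4}; union {0, 4}; ε-closure = {0, 3, 4}.
Read 'a': 0→{0}, 3→{4}, 4→∅; union {0, 4}; ε-closure = {0, 3, 4}.
Read 'a': 0→{0}, 3→{4}, 4→∅; union {0, 4}; ε-closure = {0, 3, 4}.
Read 'b': 0→{0, 4}, 3→{3}, 4→{0, 2, 4, 5}; now {0, 2, 3, 4, 5}.
Read 'b': 0→{0, 4}, 2→∅, 3→{3}, 4→{0, 2, 4, 5}, 5→{1, 3}; now {0, 1, 2, 3, 4, 5}.
The final set {0, 1, 2, 3, 4, 5} contains the accepting states 0, 3, 4.

Yes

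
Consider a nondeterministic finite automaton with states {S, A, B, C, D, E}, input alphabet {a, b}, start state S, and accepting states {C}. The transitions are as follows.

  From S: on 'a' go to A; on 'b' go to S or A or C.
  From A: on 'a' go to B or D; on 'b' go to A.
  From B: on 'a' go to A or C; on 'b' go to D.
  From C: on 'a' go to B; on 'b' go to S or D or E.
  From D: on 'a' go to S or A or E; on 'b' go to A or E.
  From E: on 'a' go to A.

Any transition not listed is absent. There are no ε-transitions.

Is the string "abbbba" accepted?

Start in {S}.
Read 'a': S→{A}; now {A}.
Read 'b': A→{A}; now {A}.
Read 'b': A→{A}; now {A}.
Read 'b': A→{A}; now {A}.
Read 'b': A→{A}; now {A}.
Read 'a': A→{B, D}; now {B, D}.
The final set {B, D} contains no accepting state.

No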